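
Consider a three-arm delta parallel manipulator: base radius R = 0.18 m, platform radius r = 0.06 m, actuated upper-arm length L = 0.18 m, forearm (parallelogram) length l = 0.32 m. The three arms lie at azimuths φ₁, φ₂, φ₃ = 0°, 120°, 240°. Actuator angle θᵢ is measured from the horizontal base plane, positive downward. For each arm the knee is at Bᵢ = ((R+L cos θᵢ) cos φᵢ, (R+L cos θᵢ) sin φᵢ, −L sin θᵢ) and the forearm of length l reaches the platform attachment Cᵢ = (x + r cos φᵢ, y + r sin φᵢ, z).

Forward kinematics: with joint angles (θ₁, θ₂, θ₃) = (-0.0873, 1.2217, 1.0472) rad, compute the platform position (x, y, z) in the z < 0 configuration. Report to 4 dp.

φ1=0.0°: virtual centre (0.2993, 0.0000, 0.0157), radius l
O2 = (0.1816·cos120.0°, 0.1816·sin120.0°, -0.1691) = (-0.0908, 0.1572, -0.1691)
arm 3 at φ=240.0°: ρ3 = 0.2100;  O3 = (-0.1050, -0.1819, -0.1559)
eliminate P² terms by subtracting sphere 1 from 2 and 3
plane₁₂: -0.7802x+0.3145y+-0.3697z = -0.0283
Cramer: x(z) = 0.0316-0.4504z;  y(z) = -0.0114+0.0580z
into |P−O₁|² = l²: 1.2063z² + 0.2084z + -0.0304 = 0;  Δ = 0.1900;  z = -0.2671 or 0.0943 → z<0 root = -0.2671
x = 0.1519, y = -0.0269

(0.1519, -0.0269, -0.2671)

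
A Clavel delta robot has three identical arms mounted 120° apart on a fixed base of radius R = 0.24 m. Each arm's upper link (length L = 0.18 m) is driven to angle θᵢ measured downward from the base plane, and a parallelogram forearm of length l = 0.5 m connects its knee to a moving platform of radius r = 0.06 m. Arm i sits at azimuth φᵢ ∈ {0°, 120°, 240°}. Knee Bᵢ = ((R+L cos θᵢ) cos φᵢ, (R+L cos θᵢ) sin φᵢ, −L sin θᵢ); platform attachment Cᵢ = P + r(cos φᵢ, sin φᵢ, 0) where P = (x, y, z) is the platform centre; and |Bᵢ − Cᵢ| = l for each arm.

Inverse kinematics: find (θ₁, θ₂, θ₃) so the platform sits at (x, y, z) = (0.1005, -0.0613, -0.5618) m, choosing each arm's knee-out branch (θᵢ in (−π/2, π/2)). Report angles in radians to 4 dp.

θ₁ = 0.6982, θ₂ = 1.3964, θ₃ = 1.0472

rotate P by −φ1: (0.1005, -0.0613, -0.5618)
  e−x'=0.0795;  (l²−L²−(e−x')²−y'²−z²)/2L = -0.3003
  √(A²+B²)=0.5674;  θ1 = -1.4302+2.1285 ≈ 0.6982
φ2=120.0° → target in arm frame (-0.1033, -0.0564)
  A cos θ + B sin θ = C:  0.2833·cos θ + -0.5618·sin θ = -0.5041
  √(A²+B²)=0.6292;  θ2 = -1.1037+2.5001 ≈ 1.3964
rotate P by −φ3: (0.0028, 0.1177, -0.5618)
  A=0.1772, B=-0.5618, C=(l²−L²−A²−y'²−z²)/(2L)=-0.3979
  θ3 = atan2(B,A) + arccos(C/0.5891) = 1.0472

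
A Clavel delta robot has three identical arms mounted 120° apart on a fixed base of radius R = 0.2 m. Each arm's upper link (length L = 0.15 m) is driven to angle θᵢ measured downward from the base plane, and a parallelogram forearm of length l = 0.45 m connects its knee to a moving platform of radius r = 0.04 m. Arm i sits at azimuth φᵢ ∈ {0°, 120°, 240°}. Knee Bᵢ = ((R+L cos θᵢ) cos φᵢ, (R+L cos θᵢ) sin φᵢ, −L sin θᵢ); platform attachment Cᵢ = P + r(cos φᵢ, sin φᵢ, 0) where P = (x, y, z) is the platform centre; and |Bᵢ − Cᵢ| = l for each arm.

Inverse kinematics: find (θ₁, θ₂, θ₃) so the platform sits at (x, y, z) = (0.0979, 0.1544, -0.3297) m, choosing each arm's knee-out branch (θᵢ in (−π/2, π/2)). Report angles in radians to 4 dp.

θ₁ = -0.2619, θ₂ = -0.1745, θ₃ = 1.1343

rotate P by −φ1: (0.0979, 0.1544, -0.3297)
  A=0.0621, B=-0.3297, C=(l²−L²−A²−y'²−z²)/(2L)=0.1453
  θ1 = atan2(B,A) + arccos(C/0.3355) = -0.2619
rotate P by −φ2: (0.0848, -0.1620, -0.3297)
  A=0.0752, B=-0.3297, C=(l²−L²−A²−y'²−z²)/(2L)=0.1313
  √(A²+B²)=0.3382;  θ2 = -1.3464+1.1720 ≈ -0.1745
arm 3 (φ=240.0°): x'=-0.1827, y'=0.0076
  A=0.3427, B=-0.3297, C=(l²−L²−A²−y'²−z²)/(2L)=-0.1539
  γ=atan2(-0.3297,0.3427)=-0.7661;  ψ=arccos(-0.3237)=1.9004;  θ3=γ+ψ≈1.1343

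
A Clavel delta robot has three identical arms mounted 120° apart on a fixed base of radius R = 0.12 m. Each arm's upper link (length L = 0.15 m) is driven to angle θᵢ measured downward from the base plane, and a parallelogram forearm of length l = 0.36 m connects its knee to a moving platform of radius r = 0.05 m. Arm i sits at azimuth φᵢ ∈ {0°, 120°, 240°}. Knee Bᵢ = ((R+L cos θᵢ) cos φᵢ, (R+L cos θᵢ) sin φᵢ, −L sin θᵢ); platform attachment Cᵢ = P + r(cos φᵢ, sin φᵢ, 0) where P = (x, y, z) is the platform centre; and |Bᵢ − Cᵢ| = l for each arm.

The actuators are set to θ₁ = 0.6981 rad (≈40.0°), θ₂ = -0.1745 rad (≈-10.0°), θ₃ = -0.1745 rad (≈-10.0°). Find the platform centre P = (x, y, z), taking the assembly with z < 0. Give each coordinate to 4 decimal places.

(-0.1246, 0.0000, -0.2802)

φ1=0.0°: virtual centre (0.1849, 0.0000, -0.0964), radius l
φ2=120.0°: virtual centre (-0.1089, 0.1886, 0.0260), radius l
O3 = (0.2177·cos240.0°, 0.2177·sin240.0°, 0.0260) = (-0.1089, -0.1886, 0.0260)
|O₂|²−|O₁|² = 0.0046;  |O₃|²−|O₁|² = 0.0046
[-0.5875 0.3771 0.2449]·P = 0.0046;  [-0.5875 -0.3771 0.2449]·P = 0.0046
det = 0.4431;  x = -0.0078+0.4168z,  y = 0.0000+0.0000z
sphere 1 gives Az²+Bz+C=0 with A=1.1738, B=0.0322, C=-0.0832;  B²−4AC=0.3915;  roots -0.2802, 0.2528;  negative root z = -0.2802
x = -0.1246, y = 0.0000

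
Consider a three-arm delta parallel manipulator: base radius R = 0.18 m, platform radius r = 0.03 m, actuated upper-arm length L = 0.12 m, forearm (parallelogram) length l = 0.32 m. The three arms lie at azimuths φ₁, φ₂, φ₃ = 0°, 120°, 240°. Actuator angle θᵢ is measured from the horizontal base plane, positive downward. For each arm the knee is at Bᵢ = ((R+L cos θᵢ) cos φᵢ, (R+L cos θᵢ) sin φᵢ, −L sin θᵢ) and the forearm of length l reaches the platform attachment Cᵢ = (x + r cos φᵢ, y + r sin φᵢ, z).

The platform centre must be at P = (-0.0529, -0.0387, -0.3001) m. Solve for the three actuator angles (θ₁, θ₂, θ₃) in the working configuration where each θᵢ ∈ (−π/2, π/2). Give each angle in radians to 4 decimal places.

rotate P by −φ1: (-0.0529, -0.0387, -0.3001)
  e−x'=0.2029;  (l²−L²−(e−x')²−y'²−z²)/2L = -0.1864
  θ1 = atan2(B,A) + arccos(C/0.3623) = 1.1349
φ2=120.0° → target in arm frame (-0.0071, 0.0652)
  A=0.1571, B=-0.3001, C=(l²−L²−A²−y'²−z²)/(2L)=-0.1291
  θ2 = atan2(B,A) + arccos(C/0.3387) = 0.8731
rotate P by −φ3: (0.0600, -0.0265, -0.3001)
  A cos θ + B sin θ = C:  0.0900·cos θ + -0.3001·sin θ = -0.0453
  √(A²+B²)=0.3133;  θ3 = -1.2793+1.7158 ≈ 0.4365

θ₁ = 1.1349, θ₂ = 0.8731, θ₃ = 0.4365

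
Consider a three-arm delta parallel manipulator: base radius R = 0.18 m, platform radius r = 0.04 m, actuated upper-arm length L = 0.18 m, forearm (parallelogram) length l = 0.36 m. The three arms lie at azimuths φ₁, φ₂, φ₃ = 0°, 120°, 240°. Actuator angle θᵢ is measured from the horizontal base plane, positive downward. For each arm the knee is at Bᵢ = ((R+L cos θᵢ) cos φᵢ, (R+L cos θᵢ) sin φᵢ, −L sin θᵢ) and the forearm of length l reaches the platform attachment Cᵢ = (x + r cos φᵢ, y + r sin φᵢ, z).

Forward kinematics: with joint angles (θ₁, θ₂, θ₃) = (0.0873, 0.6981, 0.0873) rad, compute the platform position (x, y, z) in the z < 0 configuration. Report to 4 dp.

S1 = (0.3193·cos0.0°, 0.3193·sin0.0°, -0.0157) = (0.3193, 0.0000, -0.0157)
φ2=120.0°: virtual centre (-0.1389, 0.2407, -0.1157), radius l
S3 = (0.3193·cos240.0°, 0.3193·sin240.0°, -0.0157) = (-0.1597, -0.2765, -0.0157)
subtract pairs → two planes through P
plane₁₂: -0.9165x+0.4813y+-0.2000z = -0.0116
Cramer: x(z) = 0.0066-0.1143z;  y(z) = -0.0115+0.1979z
sphere 1 gives Az²+Bz+C=0 with A=1.0522, B=0.0983, C=-0.0314;  B²−4AC=0.1420;  roots -0.2258, 0.1324;  negative root z = -0.2258
x = 0.0324, y = -0.0562

(0.0324, -0.0562, -0.2258)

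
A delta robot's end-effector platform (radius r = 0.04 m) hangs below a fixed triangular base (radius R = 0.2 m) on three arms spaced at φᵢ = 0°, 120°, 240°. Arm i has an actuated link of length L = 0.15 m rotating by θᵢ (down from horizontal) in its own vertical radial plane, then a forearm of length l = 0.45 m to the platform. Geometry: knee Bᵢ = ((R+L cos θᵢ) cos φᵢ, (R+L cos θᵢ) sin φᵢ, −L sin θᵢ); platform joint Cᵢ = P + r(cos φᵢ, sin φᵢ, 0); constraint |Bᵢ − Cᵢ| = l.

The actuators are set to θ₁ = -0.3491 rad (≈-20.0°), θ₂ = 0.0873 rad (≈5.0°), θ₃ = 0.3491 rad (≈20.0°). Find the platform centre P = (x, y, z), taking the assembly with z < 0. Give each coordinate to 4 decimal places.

(0.0589, 0.0267, -0.3271)

φ1=0.0°: virtual centre (0.3010, 0.0000, 0.0513), radius l
arm 2 at φ=120.0°: (R−r)+L cos θ2 = 0.3094;  S2 = (-0.1547, 0.2680, -0.0131)
arm 3 at φ=240.0°: (R−r)+L cos θ3 = 0.3010;  S3 = (-0.1505, -0.2606, -0.0513)
|S₂|²−|S₁|² = 0.0027;  |S₃|²−|S₁|² = 0.0000
[-0.9113 0.5359 -0.1288]·P = 0.0027;  [-0.9029 -0.5213 -0.2052]·P = 0.0000
det = 0.9589;  x = -0.0015+-0.1847z,  y = 0.0026+-0.0738z
quadratic in z: (1.0396)z²+(0.0087)z+(-0.1084)=0, √Δ=0.6714 → z ∈ {-0.3271, 0.3187}; z = -0.3271 (taking z<0)
x = 0.0589, y = 0.0267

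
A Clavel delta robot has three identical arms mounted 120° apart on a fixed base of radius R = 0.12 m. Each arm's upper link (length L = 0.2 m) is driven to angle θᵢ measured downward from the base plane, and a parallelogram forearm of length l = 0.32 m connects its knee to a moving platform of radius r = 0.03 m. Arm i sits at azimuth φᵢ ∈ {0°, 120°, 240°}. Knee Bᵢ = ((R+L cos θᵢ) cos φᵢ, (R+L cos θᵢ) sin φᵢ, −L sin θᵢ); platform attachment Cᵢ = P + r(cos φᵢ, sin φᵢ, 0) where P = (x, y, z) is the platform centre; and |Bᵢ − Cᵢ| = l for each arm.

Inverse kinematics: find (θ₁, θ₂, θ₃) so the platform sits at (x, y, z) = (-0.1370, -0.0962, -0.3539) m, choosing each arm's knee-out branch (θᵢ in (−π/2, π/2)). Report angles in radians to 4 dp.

θ₁ = 1.3961, θ₂ = 1.0472, θ₃ = 0.3490

φ1=0.0° → target in arm frame (-0.1370, -0.0962)
  A=0.2270, B=-0.3539, C=(l²−L²−A²−y'²−z²)/(2L)=-0.3091
  θ1 = atan2(B,A) + arccos(C/0.4204) = 1.3961
arm 2 (φ=120.0°): x'=-0.0148, y'=0.1667
  e−x'=0.1048;  (l²−L²−(e−x')²−y'²−z²)/2L = -0.2541
  √(A²+B²)=0.3691;  θ2 = -1.2829+2.3301 ≈ 1.0472
rotate P by −φ3: (0.1518, -0.0705, -0.3539)
  A cos θ + B sin θ = C:  -0.0618·cos θ + -0.3539·sin θ = -0.1791
  γ=atan2(-0.3539,-0.0618)=-1.7437;  ψ=arccos(-0.4985)=2.0927;  θ3=γ+ψ≈0.3490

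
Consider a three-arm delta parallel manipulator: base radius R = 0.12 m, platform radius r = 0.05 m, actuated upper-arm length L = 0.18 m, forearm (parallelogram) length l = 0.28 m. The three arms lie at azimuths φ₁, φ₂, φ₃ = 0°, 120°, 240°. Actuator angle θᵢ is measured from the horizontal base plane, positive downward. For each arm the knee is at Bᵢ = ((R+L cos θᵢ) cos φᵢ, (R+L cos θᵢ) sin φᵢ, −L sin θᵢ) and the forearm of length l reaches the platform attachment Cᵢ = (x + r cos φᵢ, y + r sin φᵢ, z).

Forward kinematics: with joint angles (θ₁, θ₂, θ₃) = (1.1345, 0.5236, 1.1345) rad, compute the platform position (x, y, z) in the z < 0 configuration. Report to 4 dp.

(-0.0511, 0.0885, -0.3412)

arm 1 at φ=0.0°: (R−r)+L cos θ1 = 0.1461;  O1 = (0.1461, 0.0000, -0.1631)
O2 = (0.2259·cos120.0°, 0.2259·sin120.0°, -0.0900) = (-0.1129, 0.1956, -0.0900)
O3 = (0.1461·cos240.0°, 0.1461·sin240.0°, -0.1631) = (-0.0730, -0.1265, -0.1631)
|O₂|²−|O₁|² = 0.0112;  |O₃|²−|O₁|² = 0.0000
linear system: -0.5180x+0.3912y = 0.0112−0.1463z; -0.4382x+-0.2530y = 0.0000−0.0000z
det = 0.3025;  x = -0.0093+0.1223z,  y = 0.0162+-0.2119z
sphere 1 gives Az²+Bz+C=0 with A=1.0599, B=0.2814, C=-0.0274;  B²−4AC=0.1952;  roots -0.3412, 0.0757;  negative root z = -0.3412
x = -0.0511, y = 0.0885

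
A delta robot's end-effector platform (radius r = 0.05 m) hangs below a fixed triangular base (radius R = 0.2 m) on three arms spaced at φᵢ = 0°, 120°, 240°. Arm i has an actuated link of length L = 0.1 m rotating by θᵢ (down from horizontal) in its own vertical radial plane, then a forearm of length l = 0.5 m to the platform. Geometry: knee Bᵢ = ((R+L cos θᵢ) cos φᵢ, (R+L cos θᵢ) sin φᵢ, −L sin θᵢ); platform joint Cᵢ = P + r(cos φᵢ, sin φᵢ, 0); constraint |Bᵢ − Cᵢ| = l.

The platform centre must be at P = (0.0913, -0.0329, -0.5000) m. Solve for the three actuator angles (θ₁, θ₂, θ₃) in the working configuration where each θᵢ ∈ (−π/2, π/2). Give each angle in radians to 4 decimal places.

θ₁ = 0.2617, θ₂ = 1.0469, θ₃ = 0.7853

arm 1 (φ=0.0°): x'=0.0913, y'=-0.0329
  A=0.0587, B=-0.5000, C=(l²−L²−A²−y'²−z²)/(2L)=-0.0726
  γ=atan2(-0.5000,0.0587)=-1.4539;  ψ=arccos(-0.1443)=1.7156;  θ1=γ+ψ≈0.2617
arm 2 (φ=120.0°): x'=-0.0741, y'=-0.0626
  A=0.2241, B=-0.5000, C=(l²−L²−A²−y'²−z²)/(2L)=-0.3208
  θ2 = atan2(B,A) + arccos(C/0.5479) = 1.0469
rotate P by −φ3: (-0.0172, 0.0955, -0.5000)
  A=0.1672, B=-0.5000, C=(l²−L²−A²−y'²−z²)/(2L)=-0.2353
  θ3 = atan2(B,A) + arccos(C/0.5272) = 0.7853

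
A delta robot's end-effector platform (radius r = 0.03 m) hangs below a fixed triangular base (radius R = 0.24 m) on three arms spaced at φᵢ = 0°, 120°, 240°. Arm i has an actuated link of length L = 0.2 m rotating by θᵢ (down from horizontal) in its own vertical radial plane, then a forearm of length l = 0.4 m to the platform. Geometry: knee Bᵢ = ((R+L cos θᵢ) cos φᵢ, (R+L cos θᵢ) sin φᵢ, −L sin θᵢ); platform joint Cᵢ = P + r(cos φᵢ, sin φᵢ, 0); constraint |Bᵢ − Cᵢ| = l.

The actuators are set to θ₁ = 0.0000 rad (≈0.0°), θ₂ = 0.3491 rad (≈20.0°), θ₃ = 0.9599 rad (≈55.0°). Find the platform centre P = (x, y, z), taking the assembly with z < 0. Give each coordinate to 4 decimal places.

φ1=0.0°: virtual centre (0.4100, 0.0000, 0.0000), radius l
arm 2 at φ=120.0°: ρ2 = 0.3979;  O2 = (-0.1990, 0.3446, -0.0684)
arm 3 at φ=240.0°: ρ3 = 0.3247;  O3 = (-0.1624, -0.2812, -0.1638)
|O₂|²−|O₁|² = -0.0051;  |O₃|²−|O₁|² = -0.0358
[-1.2179 0.6892 -0.1368]·P = -0.0051;  [-1.1447 -0.5624 -0.3277]·P = -0.0358
Cramer: x(z) = 0.0187-0.2054z;  y(z) = 0.0257-0.1645z
into |P−O₁|² = l²: 1.0692z² + 0.1523z + -0.0062 = 0;  Δ = 0.0498;  z = -0.1756 or 0.0331 → z<0 root = -0.1756
x = 0.0547, y = 0.0545

(0.0547, 0.0545, -0.1756)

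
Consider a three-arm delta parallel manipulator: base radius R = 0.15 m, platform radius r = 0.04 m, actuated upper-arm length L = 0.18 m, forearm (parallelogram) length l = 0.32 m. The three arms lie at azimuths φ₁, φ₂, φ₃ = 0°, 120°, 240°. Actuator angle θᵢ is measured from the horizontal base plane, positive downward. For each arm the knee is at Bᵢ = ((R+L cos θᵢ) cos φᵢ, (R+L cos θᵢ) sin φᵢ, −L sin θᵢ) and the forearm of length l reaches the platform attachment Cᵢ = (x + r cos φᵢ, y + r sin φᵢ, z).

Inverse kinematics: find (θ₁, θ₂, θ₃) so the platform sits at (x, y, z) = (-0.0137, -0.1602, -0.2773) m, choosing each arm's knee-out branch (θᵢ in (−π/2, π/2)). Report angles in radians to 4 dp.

θ₁ = 0.8728, θ₂ = 1.3088, θ₃ = 0.0001

rotate P by −φ1: (-0.0137, -0.1602, -0.2773)
  A=0.1237, B=-0.2773, C=(l²−L²−A²−y'²−z²)/(2L)=-0.1329
  γ=atan2(-0.2773,0.1237)=-1.1512;  ψ=arccos(-0.4378)=2.0240;  θ1=γ+ψ≈0.8728
φ2=120.0° → target in arm frame (-0.1319, 0.0920)
  A=0.2419, B=-0.2773, C=(l²−L²−A²−y'²−z²)/(2L)=-0.2052
  θ2 = atan2(B,A) + arccos(C/0.3680) = 1.3088
rotate P by −φ3: (0.1456, 0.0682, -0.2773)
  e−x'=-0.0356;  (l²−L²−(e−x')²−y'²−z²)/2L = -0.0356
  γ=atan2(-0.2773,-0.0356)=-1.6984;  ψ=arccos(-0.1274)=1.6985;  θ3=γ+ψ≈0.0001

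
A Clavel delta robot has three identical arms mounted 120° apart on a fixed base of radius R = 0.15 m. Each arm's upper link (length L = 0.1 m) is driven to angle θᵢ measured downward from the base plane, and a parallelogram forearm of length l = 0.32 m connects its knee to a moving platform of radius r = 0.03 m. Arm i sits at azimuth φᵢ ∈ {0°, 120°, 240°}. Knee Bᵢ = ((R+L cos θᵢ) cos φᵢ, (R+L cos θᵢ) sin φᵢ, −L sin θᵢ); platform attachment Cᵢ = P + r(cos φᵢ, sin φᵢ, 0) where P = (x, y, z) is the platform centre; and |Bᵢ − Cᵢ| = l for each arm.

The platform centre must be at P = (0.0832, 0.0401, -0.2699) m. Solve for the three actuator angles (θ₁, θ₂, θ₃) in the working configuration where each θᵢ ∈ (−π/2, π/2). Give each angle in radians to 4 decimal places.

θ₁ = -0.1740, θ₂ = 0.5238, θ₃ = 0.9599

arm 1 (φ=0.0°): x'=0.0832, y'=0.0401
  A=0.0368, B=-0.2699, C=(l²−L²−A²−y'²−z²)/(2L)=0.0830
  γ=atan2(-0.2699,0.0368)=-1.4353;  ψ=arccos(0.3046)=1.2613;  θ1=γ+ψ≈-0.1740
φ2=120.0° → target in arm frame (-0.0069, -0.0921)
  e−x'=0.1269;  (l²−L²−(e−x')²−y'²−z²)/2L = -0.0251
  θ2 = atan2(B,A) + arccos(C/0.2982) = 0.5238
arm 3 (φ=240.0°): x'=-0.0763, y'=0.0520
  A=0.1963, B=-0.2699, C=(l²−L²−A²−y'²−z²)/(2L)=-0.1085
  θ3 = atan2(B,A) + arccos(C/0.3338) = 0.9599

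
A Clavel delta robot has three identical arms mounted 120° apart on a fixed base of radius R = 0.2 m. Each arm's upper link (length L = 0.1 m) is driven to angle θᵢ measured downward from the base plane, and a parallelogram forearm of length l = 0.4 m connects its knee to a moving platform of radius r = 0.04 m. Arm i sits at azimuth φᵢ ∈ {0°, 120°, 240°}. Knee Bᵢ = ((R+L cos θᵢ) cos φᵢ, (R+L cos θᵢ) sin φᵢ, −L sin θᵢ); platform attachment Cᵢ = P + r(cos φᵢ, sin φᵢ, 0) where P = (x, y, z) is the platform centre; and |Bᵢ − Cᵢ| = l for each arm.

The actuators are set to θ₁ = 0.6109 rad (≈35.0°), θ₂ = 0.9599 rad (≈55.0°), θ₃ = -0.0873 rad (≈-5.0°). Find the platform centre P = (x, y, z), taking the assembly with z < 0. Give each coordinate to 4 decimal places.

(-0.0139, -0.0926, -0.3506)

arm 1 at φ=0.0°: e+L cos θ1 = 0.2419;  O1 = (0.2419, 0.0000, -0.0574)
arm 2 at φ=120.0°: e+L cos θ2 = 0.2174;  O2 = (-0.1087, 0.1882, -0.0819)
O3 = (0.2596·cos240.0°, 0.2596·sin240.0°, 0.0087) = (-0.1298, -0.2248, 0.0087)
|O₂|²−|O₁|² = -0.0079;  |O₃|²−|O₁|² = 0.0057
[-0.7012 0.3765 -0.0491]·P = -0.0079;  [-0.7434 -0.4497 0.1322]·P = 0.0057
Cramer: x(z) = 0.0024+0.0465z;  y(z) = -0.0165+0.2170z
quadratic in z: (1.0493)z²+(0.0853)z+(-0.0990)=0, √Δ=0.6504 → z ∈ {-0.3506, 0.2693}; z = -0.3506 (taking z<0)
x = -0.0139, y = -0.0926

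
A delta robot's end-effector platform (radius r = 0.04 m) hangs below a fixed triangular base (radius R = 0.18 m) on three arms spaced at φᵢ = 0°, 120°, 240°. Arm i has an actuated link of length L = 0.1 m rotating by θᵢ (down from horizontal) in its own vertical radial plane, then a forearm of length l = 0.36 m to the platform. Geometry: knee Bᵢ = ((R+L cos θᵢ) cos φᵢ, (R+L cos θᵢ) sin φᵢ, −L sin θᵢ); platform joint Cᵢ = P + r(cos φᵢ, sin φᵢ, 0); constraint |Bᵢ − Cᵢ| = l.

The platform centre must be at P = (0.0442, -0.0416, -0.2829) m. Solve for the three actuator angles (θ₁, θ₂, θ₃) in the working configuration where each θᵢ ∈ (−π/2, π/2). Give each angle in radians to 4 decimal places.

θ₁ = -0.1739, θ₂ = 0.6108, θ₃ = 0.0873

φ1=0.0° → target in arm frame (0.0442, -0.0416)
  A=0.0958, B=-0.2829, C=(l²−L²−A²−y'²−z²)/(2L)=0.1433
  θ1 = atan2(B,A) + arccos(C/0.2987) = -0.1739
rotate P by −φ2: (-0.0581, -0.0175, -0.2829)
  e−x'=0.1981;  (l²−L²−(e−x')²−y'²−z²)/2L = 0.0000
  θ2 = atan2(B,A) + arccos(C/0.3454) = 0.6108
φ3=240.0° → target in arm frame (0.0139, 0.0591)
  A cos θ + B sin θ = C:  0.1261·cos θ + -0.2829·sin θ = 0.1009
  θ3 = atan2(B,A) + arccos(C/0.3097) = 0.0873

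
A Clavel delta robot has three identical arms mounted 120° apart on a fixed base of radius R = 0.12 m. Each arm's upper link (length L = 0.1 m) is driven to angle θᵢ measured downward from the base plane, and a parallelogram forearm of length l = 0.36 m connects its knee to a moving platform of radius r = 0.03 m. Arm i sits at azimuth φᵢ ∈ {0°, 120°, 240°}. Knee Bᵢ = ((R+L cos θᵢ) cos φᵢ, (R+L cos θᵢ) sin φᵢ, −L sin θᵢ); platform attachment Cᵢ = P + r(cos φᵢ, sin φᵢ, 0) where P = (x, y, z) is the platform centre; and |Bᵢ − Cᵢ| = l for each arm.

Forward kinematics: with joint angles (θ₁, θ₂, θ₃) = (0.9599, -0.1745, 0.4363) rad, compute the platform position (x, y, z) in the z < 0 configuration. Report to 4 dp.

(-0.1081, 0.0620, -0.3278)

arm 1 at φ=0.0°: e+L cos θ1 = 0.1474;  S1 = (0.1474, 0.0000, -0.0819)
S2 = (0.1885·cos120.0°, 0.1885·sin120.0°, 0.0174) = (-0.0942, 0.1632, 0.0174)
φ3=240.0°: virtual centre (-0.0903, -0.1564, -0.0423), radius l
|S₂|²−|S₁|² = 0.0074;  |S₃|²−|S₁|² = 0.0060
plane₁₂: -0.4832x+0.3265y+0.1985z = 0.0074
Cramer: x(z) = -0.0139+0.2873z;  y(z) = 0.0020-0.1830z
quadratic in z: (1.1160)z²+(0.0704)z+(-0.0969)=0, √Δ=0.6613 → z ∈ {-0.3278, 0.2648}; z = -0.3278 (taking z<0)
x = -0.1081, y = 0.0620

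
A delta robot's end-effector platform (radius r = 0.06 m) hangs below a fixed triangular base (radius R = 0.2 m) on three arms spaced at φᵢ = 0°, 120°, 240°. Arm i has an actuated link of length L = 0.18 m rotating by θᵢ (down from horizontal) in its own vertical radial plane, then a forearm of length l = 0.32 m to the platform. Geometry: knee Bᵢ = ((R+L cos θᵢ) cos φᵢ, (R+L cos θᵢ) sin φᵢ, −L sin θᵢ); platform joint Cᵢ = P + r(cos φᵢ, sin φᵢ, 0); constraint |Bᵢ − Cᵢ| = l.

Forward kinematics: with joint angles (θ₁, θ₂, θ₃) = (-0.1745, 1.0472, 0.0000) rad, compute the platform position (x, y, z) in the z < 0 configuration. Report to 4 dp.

arm 1 at φ=0.0°: ρ1 = 0.3173;  centre 1 = (0.3173, 0.0000, 0.0313)
centre 2 = (0.2300·cos120.0°, 0.2300·sin120.0°, -0.1559) = (-0.1150, 0.1992, -0.1559)
centre 3 = (0.3200·cos240.0°, 0.3200·sin240.0°, 0.0000) = (-0.1600, -0.2771, 0.0000)
subtract pairs → two planes through P
linear system: -0.8645x+0.3984y = -0.0244−-0.3743z; -0.9545x+-0.5543y = 0.0008−-0.0625z
Cramer: x(z) = 0.0154-0.2703z;  y(z) = -0.0279+0.3528z
into |P−centre ₁|² = l²: 1.1976z² + 0.0810z + -0.0095 = 0;  Δ = 0.0522;  z = -0.1292 or 0.0615 → z<0 root = -0.1292
x = 0.0503, y = -0.0735

(0.0503, -0.0735, -0.1292)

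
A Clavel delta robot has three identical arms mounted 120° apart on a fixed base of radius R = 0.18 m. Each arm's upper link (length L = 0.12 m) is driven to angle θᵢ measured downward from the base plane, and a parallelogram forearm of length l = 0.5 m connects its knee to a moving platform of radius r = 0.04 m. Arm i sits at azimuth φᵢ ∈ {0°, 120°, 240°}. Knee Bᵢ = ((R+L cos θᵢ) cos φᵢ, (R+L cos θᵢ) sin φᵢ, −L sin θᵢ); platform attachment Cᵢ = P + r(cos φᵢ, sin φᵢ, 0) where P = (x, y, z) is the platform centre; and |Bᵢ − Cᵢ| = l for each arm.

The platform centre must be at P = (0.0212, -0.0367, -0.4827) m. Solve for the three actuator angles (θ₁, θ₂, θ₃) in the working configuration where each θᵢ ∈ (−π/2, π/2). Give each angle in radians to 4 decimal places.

φ1=0.0° → target in arm frame (0.0212, -0.0367)
  e−x'=0.1188;  (l²−L²−(e−x')²−y'²−z²)/2L = -0.0536
  √(A²+B²)=0.4971;  θ1 = -1.3295+1.6788 ≈ 0.3493
φ2=120.0° → target in arm frame (-0.0424, 0.0000)
  A=0.1824, B=-0.4827, C=(l²−L²−A²−y'²−z²)/(2L)=-0.1278
  θ2 = atan2(B,A) + arccos(C/0.5160) = 0.6115
rotate P by −φ3: (0.0212, 0.0367, -0.4827)
  e−x'=0.1188;  (l²−L²−(e−x')²−y'²−z²)/2L = -0.0536
  γ=atan2(-0.4827,0.1188)=-1.3294;  ψ=arccos(-0.1078)=1.6788;  θ3=γ+ψ≈0.3494

θ₁ = 0.3493, θ₂ = 0.6115, θ₃ = 0.3494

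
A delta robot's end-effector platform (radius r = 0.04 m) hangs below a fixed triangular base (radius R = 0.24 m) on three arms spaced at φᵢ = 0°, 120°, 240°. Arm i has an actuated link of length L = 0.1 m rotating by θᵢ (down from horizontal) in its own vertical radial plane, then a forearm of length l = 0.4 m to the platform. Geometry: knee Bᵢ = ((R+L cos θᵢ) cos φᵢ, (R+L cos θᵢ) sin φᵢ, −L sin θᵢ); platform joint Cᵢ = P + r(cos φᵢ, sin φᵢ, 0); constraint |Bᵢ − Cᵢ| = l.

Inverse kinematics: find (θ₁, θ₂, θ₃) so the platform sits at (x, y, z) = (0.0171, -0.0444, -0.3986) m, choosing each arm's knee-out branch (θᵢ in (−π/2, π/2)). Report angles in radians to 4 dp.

arm 1 (φ=0.0°): x'=0.0171, y'=-0.0444
  A cos θ + B sin θ = C:  0.1829·cos θ + -0.3986·sin θ = -0.2215
  γ=atan2(-0.3986,0.1829)=-1.1406;  ψ=arccos(-0.5051)=2.1003;  θ1=γ+ψ≈0.9597
φ2=120.0° → target in arm frame (-0.0470, 0.0074)
  e−x'=0.2470;  (l²−L²−(e−x')²−y'²−z²)/2L = -0.3497
  γ=atan2(-0.3986,0.2470)=-1.0160;  ψ=arccos(-0.7458)=2.4126;  θ2=γ+ψ≈1.3965
rotate P by −φ3: (0.0299, 0.0370, -0.3986)
  A cos θ + B sin θ = C:  0.1701·cos θ + -0.3986·sin θ = -0.1959
  θ3 = atan2(B,A) + arccos(C/0.4334) = 0.8725

θ₁ = 0.9597, θ₂ = 1.3965, θ₃ = 0.8725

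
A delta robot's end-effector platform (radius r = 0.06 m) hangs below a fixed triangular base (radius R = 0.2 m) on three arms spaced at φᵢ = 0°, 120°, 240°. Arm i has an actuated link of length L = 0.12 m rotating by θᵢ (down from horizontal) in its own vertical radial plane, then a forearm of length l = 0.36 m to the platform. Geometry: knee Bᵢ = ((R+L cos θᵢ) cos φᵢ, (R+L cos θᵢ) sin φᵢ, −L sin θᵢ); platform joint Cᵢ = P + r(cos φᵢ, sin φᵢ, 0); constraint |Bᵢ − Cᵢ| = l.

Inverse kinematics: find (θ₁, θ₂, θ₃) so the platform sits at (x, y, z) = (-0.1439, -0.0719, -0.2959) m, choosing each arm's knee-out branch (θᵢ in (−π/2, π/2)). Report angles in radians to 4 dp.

φ1=0.0° → target in arm frame (-0.1439, -0.0719)
  A cos θ + B sin θ = C:  0.2839·cos θ + -0.2959·sin θ = -0.2422
  θ1 = atan2(B,A) + arccos(C/0.4101) = 1.3965
arm 2 (φ=120.0°): x'=0.0097, y'=0.1606
  e−x'=0.1303;  (l²−L²−(e−x')²−y'²−z²)/2L = -0.0630
  γ=atan2(-0.2959,0.1303)=-1.1559;  ψ=arccos(-0.1949)=1.7669;  θ2=γ+ψ≈0.6110
arm 3 (φ=240.0°): x'=0.1342, y'=-0.0887
  A=0.0058, B=-0.2959, C=(l²−L²−A²−y'²−z²)/(2L)=0.0823
  θ3 = atan2(B,A) + arccos(C/0.2960) = -0.2622

θ₁ = 1.3965, θ₂ = 0.6110, θ₃ = -0.2622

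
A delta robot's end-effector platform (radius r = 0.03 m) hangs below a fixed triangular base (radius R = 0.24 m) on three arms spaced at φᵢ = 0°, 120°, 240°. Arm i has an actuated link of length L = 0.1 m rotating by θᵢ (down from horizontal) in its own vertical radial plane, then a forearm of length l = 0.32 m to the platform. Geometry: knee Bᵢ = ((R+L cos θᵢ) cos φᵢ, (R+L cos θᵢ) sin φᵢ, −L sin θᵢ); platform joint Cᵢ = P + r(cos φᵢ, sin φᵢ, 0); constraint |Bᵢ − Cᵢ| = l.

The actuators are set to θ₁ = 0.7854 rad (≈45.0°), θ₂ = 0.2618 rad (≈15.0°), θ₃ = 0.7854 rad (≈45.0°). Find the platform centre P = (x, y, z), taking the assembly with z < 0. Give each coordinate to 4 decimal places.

φ1=0.0°: virtual centre (0.2807, 0.0000, -0.0707), radius l
O2 = (0.3066·cos120.0°, 0.3066·sin120.0°, -0.0259) = (-0.1533, 0.2655, -0.0259)
φ3=240.0°: virtual centre (-0.1404, -0.2431, -0.0707), radius l
|O₂|²−|O₁|² = 0.0109;  |O₃|²−|O₁|² = 0.0000
plane₁₂: -0.8680x+0.5310y+0.0897z = 0.0109
det = 0.8692;  x = -0.0061+0.0501z,  y = 0.0105+-0.0869z
into |P−O₁|² = l²: 1.0101z² + 0.1108z + -0.0150 = 0;  Δ = 0.0730;  z = -0.1887 or 0.0789 → z<0 root = -0.1887
x = -0.0155, y = 0.0269

(-0.0155, 0.0269, -0.1887)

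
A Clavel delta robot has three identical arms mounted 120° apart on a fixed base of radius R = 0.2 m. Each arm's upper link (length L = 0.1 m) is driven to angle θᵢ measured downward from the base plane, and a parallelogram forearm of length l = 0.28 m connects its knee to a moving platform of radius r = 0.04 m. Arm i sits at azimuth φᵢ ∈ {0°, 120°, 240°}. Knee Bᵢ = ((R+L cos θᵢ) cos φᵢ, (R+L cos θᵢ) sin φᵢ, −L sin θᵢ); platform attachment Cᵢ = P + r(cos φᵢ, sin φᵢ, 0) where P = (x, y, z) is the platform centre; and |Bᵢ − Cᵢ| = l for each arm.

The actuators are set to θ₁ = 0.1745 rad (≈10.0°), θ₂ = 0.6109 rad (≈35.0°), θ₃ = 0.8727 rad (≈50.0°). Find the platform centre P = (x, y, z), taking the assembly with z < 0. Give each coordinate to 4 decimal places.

S1 = (0.2585·cos0.0°, 0.2585·sin0.0°, -0.0174) = (0.2585, 0.0000, -0.0174)
arm 2 at φ=120.0°: (R−r)+L cos θ2 = 0.2419;  S2 = (-0.1210, 0.2095, -0.0574)
S3 = (0.2243·cos240.0°, 0.2243·sin240.0°, -0.0766) = (-0.1121, -0.1942, -0.0766)
eliminate P² terms by subtracting sphere 1 from 2 and 3
linear system: -0.7589x+0.4190y = -0.0053−-0.0800z; -0.7412x+-0.3885y = -0.0109−-0.1185z
Cramer: x(z) = 0.0110-0.1333z;  y(z) = 0.0072-0.0506z
quadratic in z: (1.0203)z²+(0.1000)z+(-0.0168)=0, √Δ=0.2802 → z ∈ {-0.1863, 0.0883}; z = -0.1863 (taking z<0)
x = 0.0358, y = 0.0167

(0.0358, 0.0167, -0.1863)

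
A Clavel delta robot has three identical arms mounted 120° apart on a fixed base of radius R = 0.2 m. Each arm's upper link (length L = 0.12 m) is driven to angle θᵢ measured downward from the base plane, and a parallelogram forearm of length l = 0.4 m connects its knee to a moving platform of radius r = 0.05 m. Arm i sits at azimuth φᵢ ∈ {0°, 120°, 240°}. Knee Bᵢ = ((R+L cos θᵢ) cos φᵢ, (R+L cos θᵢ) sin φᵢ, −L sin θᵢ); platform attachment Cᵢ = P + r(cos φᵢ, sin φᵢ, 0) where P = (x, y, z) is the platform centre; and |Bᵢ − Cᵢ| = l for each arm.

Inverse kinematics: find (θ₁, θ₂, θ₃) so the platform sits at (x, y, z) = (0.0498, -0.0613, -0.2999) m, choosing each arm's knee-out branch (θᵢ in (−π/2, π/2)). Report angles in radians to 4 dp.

arm 1 (φ=0.0°): x'=0.0498, y'=-0.0613
  A cos θ + B sin θ = C:  0.1002·cos θ + -0.2999·sin θ = 0.1744
  √(A²+B²)=0.3162;  θ1 = -1.2483+0.9865 ≈ -0.2619
φ2=120.0° → target in arm frame (-0.0780, -0.0125)
  e−x'=0.2280;  (l²−L²−(e−x')²−y'²−z²)/2L = 0.0147
  γ=atan2(-0.2999,0.2280)=-0.9208;  ψ=arccos(0.0390)=1.5318;  θ2=γ+ψ≈0.6110
arm 3 (φ=240.0°): x'=0.0282, y'=0.0738
  A=0.1218, B=-0.2999, C=(l²−L²−A²−y'²−z²)/(2L)=0.1474
  √(A²+B²)=0.3237;  θ3 = -1.1850+1.0980 ≈ -0.0870

θ₁ = -0.2619, θ₂ = 0.6110, θ₃ = -0.0870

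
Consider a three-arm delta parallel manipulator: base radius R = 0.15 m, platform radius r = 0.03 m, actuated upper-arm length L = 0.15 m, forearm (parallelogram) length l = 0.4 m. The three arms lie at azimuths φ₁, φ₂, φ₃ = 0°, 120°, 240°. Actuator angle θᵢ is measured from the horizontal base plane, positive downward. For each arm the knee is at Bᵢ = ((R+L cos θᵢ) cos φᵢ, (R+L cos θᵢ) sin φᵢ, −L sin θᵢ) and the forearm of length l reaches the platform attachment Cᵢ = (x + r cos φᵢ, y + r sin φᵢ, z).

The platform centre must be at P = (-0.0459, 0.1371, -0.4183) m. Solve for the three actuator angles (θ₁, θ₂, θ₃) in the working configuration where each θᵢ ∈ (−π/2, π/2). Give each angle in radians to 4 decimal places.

arm 1 (φ=0.0°): x'=-0.0459, y'=0.1371
  e−x'=0.1659;  (l²−L²−(e−x')²−y'²−z²)/2L = -0.2793
  θ1 = atan2(B,A) + arccos(C/0.4500) = 1.0472
arm 2 (φ=120.0°): x'=0.1417, y'=-0.0288
  A cos θ + B sin θ = C:  -0.0217·cos θ + -0.4183·sin θ = -0.1292
  √(A²+B²)=0.4189;  θ2 = -1.6226+1.8845 ≈ 0.2619
φ3=240.0° → target in arm frame (-0.0958, -0.1083)
  A=0.2158, B=-0.4183, C=(l²−L²−A²−y'²−z²)/(2L)=-0.3192
  γ=atan2(-0.4183,0.2158)=-1.0945;  ψ=arccos(-0.6782)=2.3161;  θ3=γ+ψ≈1.2216

θ₁ = 1.0472, θ₂ = 0.2619, θ₃ = 1.2216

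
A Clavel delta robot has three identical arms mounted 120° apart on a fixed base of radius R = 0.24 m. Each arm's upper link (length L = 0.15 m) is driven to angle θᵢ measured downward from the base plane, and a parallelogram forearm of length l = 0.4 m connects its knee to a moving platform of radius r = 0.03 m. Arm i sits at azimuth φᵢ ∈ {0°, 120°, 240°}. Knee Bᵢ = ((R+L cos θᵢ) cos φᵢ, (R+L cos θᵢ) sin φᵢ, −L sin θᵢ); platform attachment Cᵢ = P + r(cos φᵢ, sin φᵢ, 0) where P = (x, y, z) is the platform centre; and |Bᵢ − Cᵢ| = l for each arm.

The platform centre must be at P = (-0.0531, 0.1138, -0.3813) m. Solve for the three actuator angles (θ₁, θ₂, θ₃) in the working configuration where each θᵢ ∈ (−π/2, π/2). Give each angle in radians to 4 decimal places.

rotate P by −φ1: (-0.0531, 0.1138, -0.3813)
  e−x'=0.2631;  (l²−L²−(e−x')²−y'²−z²)/2L = -0.3002
  γ=atan2(-0.3813,0.2631)=-0.9668;  ψ=arccos(-0.6480)=2.2758;  θ1=γ+ψ≈1.3090
rotate P by −φ2: (0.1251, -0.0109, -0.3813)
  A=0.0849, B=-0.3813, C=(l²−L²−A²−y'²−z²)/(2L)=-0.0507
  γ=atan2(-0.3813,0.0849)=-1.3517;  ψ=arccos(-0.1298)=1.7010;  θ2=γ+ψ≈0.3493
rotate P by −φ3: (-0.0720, -0.1029, -0.3813)
  A cos θ + B sin θ = C:  0.2820·cos θ + -0.3813·sin θ = -0.3267
  √(A²+B²)=0.4743;  θ3 = -0.9340+2.3306 ≈ 1.3967

θ₁ = 1.3090, θ₂ = 0.3493, θ₃ = 1.3967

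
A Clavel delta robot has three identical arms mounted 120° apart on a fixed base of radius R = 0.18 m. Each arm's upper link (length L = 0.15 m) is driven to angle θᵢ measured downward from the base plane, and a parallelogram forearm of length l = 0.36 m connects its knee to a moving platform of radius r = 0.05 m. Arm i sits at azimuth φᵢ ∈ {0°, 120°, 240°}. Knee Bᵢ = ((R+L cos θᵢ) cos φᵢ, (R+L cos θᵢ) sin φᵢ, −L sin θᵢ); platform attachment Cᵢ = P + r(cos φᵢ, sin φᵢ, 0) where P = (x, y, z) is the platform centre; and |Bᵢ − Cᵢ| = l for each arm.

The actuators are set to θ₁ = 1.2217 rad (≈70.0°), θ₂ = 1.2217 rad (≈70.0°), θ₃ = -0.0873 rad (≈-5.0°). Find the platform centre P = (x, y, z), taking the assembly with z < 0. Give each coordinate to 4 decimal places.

(-0.0860, -0.1490, -0.3305)

arm 1 at φ=0.0°: e+L cos θ1 = 0.1813;  centre 1 = (0.1813, 0.0000, -0.1410)
arm 2 at φ=120.0°: e+L cos θ2 = 0.1813;  centre 2 = (-0.0907, 0.1570, -0.1410)
centre 3 = (0.2794·cos240.0°, 0.2794·sin240.0°, 0.0131) = (-0.1397, -0.2420, 0.0131)
eliminate P² terms by subtracting sphere 1 from 2 and 3
plane₁₂: -0.5439x+0.3140y+0.0000z = 0.0000
Cramer: x(z) = -0.0172+0.2081z;  y(z) = -0.0298+0.3604z
quadratic in z: (1.1732)z²+(0.1778)z+(-0.0694)=0, √Δ=0.5978 → z ∈ {-0.3305, 0.1790}; z = -0.3305 (taking z<0)
x = -0.0860, y = -0.1490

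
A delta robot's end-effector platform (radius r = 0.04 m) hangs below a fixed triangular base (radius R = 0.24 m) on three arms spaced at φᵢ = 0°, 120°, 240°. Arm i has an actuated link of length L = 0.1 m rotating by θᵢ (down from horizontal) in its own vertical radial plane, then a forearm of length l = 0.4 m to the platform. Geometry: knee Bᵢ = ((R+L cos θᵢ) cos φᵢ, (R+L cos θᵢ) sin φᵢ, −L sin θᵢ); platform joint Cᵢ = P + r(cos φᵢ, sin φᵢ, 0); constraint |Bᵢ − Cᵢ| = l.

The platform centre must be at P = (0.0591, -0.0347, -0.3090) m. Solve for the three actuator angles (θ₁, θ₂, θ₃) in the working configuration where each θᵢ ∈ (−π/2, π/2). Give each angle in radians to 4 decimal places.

rotate P by −φ1: (0.0591, -0.0347, -0.3090)
  e−x'=0.1409;  (l²−L²−(e−x')²−y'²−z²)/2L = 0.1673
  θ1 = atan2(B,A) + arccos(C/0.3396) = -0.0873
arm 2 (φ=120.0°): x'=-0.0596, y'=-0.0338
  A=0.2596, B=-0.3090, C=(l²−L²−A²−y'²−z²)/(2L)=-0.0701
  γ=atan2(-0.3090,0.2596)=-0.8721;  ψ=arccos(-0.1737)=1.7454;  θ2=γ+ψ≈0.8733
arm 3 (φ=240.0°): x'=0.0005, y'=0.0685
  A cos θ + B sin θ = C:  0.1995·cos θ + -0.3090·sin θ = 0.0501
  θ3 = atan2(B,A) + arccos(C/0.3678) = 0.4366

θ₁ = -0.0873, θ₂ = 0.8733, θ₃ = 0.4366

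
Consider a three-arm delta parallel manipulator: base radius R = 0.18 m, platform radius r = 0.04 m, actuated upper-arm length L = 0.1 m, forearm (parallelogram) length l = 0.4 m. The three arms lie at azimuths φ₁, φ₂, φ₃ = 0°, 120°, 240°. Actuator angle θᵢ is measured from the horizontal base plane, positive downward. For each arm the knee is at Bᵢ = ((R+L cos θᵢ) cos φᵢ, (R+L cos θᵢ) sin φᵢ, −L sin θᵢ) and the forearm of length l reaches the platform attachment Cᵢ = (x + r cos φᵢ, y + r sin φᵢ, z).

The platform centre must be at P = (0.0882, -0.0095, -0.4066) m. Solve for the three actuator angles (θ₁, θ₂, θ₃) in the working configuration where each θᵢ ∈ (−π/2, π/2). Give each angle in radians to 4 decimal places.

rotate P by −φ1: (0.0882, -0.0095, -0.4066)
  A=0.0518, B=-0.4066, C=(l²−L²−A²−y'²−z²)/(2L)=-0.0905
  √(A²+B²)=0.4099;  θ1 = -1.4441+1.7934 ≈ 0.3493
arm 2 (φ=120.0°): x'=-0.0523, y'=-0.0716
  A cos θ + B sin θ = C:  0.1923·cos θ + -0.4066·sin θ = -0.2872
  √(A²+B²)=0.4498;  θ2 = -1.1290+2.2634 ≈ 1.1345
rotate P by −φ3: (-0.0359, 0.0811, -0.4066)
  e−x'=0.1759;  (l²−L²−(e−x')²−y'²−z²)/2L = -0.2642
  γ=atan2(-0.4066,0.1759)=-1.1626;  ψ=arccos(-0.5964)=2.2097;  θ3=γ+ψ≈1.0472

θ₁ = 0.3493, θ₂ = 1.1345, θ₃ = 1.0472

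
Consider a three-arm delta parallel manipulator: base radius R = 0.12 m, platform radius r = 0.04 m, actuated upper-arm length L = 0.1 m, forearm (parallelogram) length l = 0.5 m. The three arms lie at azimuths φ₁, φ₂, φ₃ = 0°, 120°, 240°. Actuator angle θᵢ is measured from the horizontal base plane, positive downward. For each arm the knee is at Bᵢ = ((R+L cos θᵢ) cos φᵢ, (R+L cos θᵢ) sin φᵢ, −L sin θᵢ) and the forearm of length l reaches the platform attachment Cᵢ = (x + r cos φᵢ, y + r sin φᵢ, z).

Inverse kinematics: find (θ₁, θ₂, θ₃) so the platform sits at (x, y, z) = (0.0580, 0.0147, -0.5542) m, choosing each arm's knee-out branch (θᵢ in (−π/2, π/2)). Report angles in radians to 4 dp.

arm 1 (φ=0.0°): x'=0.0580, y'=0.0147
  e−x'=0.0220;  (l²−L²−(e−x')²−y'²−z²)/2L = -0.3392
  γ=atan2(-0.5542,0.0220)=-1.5311;  ψ=arccos(-0.6116)=2.2288;  θ1=γ+ψ≈0.6977
arm 2 (φ=120.0°): x'=-0.0163, y'=-0.0576
  e−x'=0.0963;  (l²−L²−(e−x')²−y'²−z²)/2L = -0.3986
  γ=atan2(-0.5542,0.0963)=-1.3988;  ψ=arccos(-0.7086)=2.3584;  θ2=γ+ψ≈0.9595
arm 3 (φ=240.0°): x'=-0.0417, y'=0.0429
  e−x'=0.1217;  (l²−L²−(e−x')²−y'²−z²)/2L = -0.4190
  γ=atan2(-0.5542,0.1217)=-1.3546;  ψ=arccos(-0.7384)=2.4015;  θ3=γ+ψ≈1.0469

θ₁ = 0.6977, θ₂ = 0.9595, θ₃ = 1.0469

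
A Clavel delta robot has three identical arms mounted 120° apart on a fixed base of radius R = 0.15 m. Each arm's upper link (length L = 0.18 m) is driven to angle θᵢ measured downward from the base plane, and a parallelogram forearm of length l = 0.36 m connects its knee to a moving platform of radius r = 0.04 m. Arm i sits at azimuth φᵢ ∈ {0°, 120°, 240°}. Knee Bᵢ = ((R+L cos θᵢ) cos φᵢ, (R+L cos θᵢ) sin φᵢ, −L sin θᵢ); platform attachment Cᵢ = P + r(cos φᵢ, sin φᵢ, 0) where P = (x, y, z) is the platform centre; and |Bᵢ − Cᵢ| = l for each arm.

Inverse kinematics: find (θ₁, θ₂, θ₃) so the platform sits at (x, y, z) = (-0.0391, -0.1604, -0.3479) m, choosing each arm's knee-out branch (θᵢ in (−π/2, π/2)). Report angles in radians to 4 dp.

θ₁ = 0.9598, θ₂ = 1.2217, θ₃ = 0.0876

φ1=0.0° → target in arm frame (-0.0391, -0.1604)
  A=0.1491, B=-0.3479, C=(l²−L²−A²−y'²−z²)/(2L)=-0.1994
  θ1 = atan2(B,A) + arccos(C/0.3785) = 0.9598
rotate P by −φ2: (-0.1194, 0.1141, -0.3479)
  A=0.2294, B=-0.3479, C=(l²−L²−A²−y'²−z²)/(2L)=-0.2485
  √(A²+B²)=0.4167;  θ2 = -0.9879+2.2097 ≈ 1.2217
arm 3 (φ=240.0°): x'=0.1585, y'=0.0463
  A=-0.0485, B=-0.3479, C=(l²−L²−A²−y'²−z²)/(2L)=-0.0787
  γ=atan2(-0.3479,-0.0485)=-1.7092;  ψ=arccos(-0.2240)=1.7968;  θ3=γ+ψ≈0.0876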